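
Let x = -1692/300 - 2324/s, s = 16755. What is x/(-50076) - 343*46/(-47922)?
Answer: 225216850393/683804054700 ≈ 0.32936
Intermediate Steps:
x = -484111/83775 (x = -1692/300 - 2324/16755 = -1692*1/300 - 2324*1/16755 = -141/25 - 2324/16755 = -484111/83775 ≈ -5.7787)
x/(-50076) - 343*46/(-47922) = -484111/83775/(-50076) - 343*46/(-47922) = -484111/83775*(-1/50076) - 15778*(-1/47922) = 484111/4195116900 + 161/489 = 225216850393/683804054700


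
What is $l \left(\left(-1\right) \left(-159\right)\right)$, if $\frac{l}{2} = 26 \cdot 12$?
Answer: $99216$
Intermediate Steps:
$l = 624$ ($l = 2 \cdot 26 \cdot 12 = 2 \cdot 312 = 624$)
$l \left(\left(-1\right) \left(-159\right)\right) = 624 \left(\left(-1\right) \left(-159\right)\right) = 624 \cdot 159 = 99216$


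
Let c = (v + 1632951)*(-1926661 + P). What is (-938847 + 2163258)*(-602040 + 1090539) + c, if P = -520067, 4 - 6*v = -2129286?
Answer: -4265562295759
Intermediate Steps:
v = 1064645/3 (v = ⅔ - ⅙*(-2129286) = ⅔ + 354881 = 1064645/3 ≈ 3.5488e+5)
c = -4863685844848 (c = (1064645/3 + 1632951)*(-1926661 - 520067) = (5963498/3)*(-2446728) = -4863685844848)
(-938847 + 2163258)*(-602040 + 1090539) + c = (-938847 + 2163258)*(-602040 + 1090539) - 4863685844848 = 1224411*488499 - 4863685844848 = 598123549089 - 4863685844848 = -4265562295759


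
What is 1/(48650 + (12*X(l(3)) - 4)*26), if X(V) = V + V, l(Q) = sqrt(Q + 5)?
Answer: 2697/130755506 - 104*sqrt(2)/196133259 ≈ 1.9876e-5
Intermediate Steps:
l(Q) = sqrt(5 + Q)
X(V) = 2*V
1/(48650 + (12*X(l(3)) - 4)*26) = 1/(48650 + (12*(2*sqrt(5 + 3)) - 4)*26) = 1/(48650 + (12*(2*sqrt(8)) - 4)*26) = 1/(48650 + (12*(2*(2*sqrt(2))) - 4)*26) = 1/(48650 + (12*(4*sqrt(2)) - 4)*26) = 1/(48650 + (48*sqrt(2) - 4)*26) = 1/(48650 + (-4 + 48*sqrt(2))*26) = 1/(48650 + (-104 + 1248*sqrt(2))) = 1/(48546 + 1248*sqrt(2))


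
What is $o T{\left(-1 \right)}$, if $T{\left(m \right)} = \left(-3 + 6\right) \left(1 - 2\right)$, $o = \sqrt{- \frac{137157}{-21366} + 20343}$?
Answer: $- \frac{\sqrt{1032181239930}}{2374} \approx -427.95$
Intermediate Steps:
$o = \frac{\sqrt{1032181239930}}{7122}$ ($o = \sqrt{\left(-137157\right) \left(- \frac{1}{21366}\right) + 20343} = \sqrt{\frac{45719}{7122} + 20343} = \sqrt{\frac{144928565}{7122}} = \frac{\sqrt{1032181239930}}{7122} \approx 142.65$)
$T{\left(m \right)} = -3$ ($T{\left(m \right)} = 3 \left(-1\right) = -3$)
$o T{\left(-1 \right)} = \frac{\sqrt{1032181239930}}{7122} \left(-3\right) = - \frac{\sqrt{1032181239930}}{2374}$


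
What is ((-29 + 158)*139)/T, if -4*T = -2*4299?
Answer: 11954/1433 ≈ 8.3419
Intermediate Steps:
T = 4299/2 (T = -(-1)*4299/2 = -¼*(-8598) = 4299/2 ≈ 2149.5)
((-29 + 158)*139)/T = ((-29 + 158)*139)/(4299/2) = (129*139)*(2/4299) = 17931*(2/4299) = 11954/1433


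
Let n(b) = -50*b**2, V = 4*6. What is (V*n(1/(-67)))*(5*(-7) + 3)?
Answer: 38400/4489 ≈ 8.5542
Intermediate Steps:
V = 24
(V*n(1/(-67)))*(5*(-7) + 3) = (24*(-50*(1/(-67))**2))*(5*(-7) + 3) = (24*(-50*(-1/67)**2))*(-35 + 3) = (24*(-50*1/4489))*(-32) = (24*(-50/4489))*(-32) = -1200/4489*(-32) = 38400/4489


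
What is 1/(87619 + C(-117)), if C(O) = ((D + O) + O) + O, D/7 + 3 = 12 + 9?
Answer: 1/87394 ≈ 1.1442e-5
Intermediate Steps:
D = 126 (D = -21 + 7*(12 + 9) = -21 + 7*21 = -21 + 147 = 126)
C(O) = 126 + 3*O (C(O) = ((126 + O) + O) + O = (126 + 2*O) + O = 126 + 3*O)
1/(87619 + C(-117)) = 1/(87619 + (126 + 3*(-117))) = 1/(87619 + (126 - 351)) = 1/(87619 - 225) = 1/87394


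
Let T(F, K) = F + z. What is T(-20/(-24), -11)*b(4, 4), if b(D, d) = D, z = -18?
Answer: -206/3 ≈ -68.667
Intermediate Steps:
T(F, K) = -18 + F (T(F, K) = F - 18 = -18 + F)
T(-20/(-24), -11)*b(4, 4) = (-18 - 20/(-24))*4 = (-18 - 20*(-1/24))*4 = (-18 + 5/6)*4 = -103/6*4 = -206/3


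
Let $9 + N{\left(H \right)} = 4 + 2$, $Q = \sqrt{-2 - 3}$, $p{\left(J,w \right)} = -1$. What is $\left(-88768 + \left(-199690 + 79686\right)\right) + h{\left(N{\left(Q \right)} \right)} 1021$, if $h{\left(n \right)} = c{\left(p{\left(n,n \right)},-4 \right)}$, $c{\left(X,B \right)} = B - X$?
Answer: $-211835$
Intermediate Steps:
$Q = i \sqrt{5}$ ($Q = \sqrt{-5} = i \sqrt{5} \approx 2.2361 i$)
$N{\left(H \right)} = -3$ ($N{\left(H \right)} = -9 + \left(4 + 2\right) = -9 + 6 = -3$)
$h{\left(n \right)} = -3$ ($h{\left(n \right)} = -4 - -1 = -4 + 1 = -3$)
$\left(-88768 + \left(-199690 + 79686\right)\right) + h{\left(N{\left(Q \right)} \right)} 1021 = \left(-88768 + \left(-199690 + 79686\right)\right) - 3063 = \left(-88768 - 120004\right) - 3063 = -208772 - 3063 = -211835$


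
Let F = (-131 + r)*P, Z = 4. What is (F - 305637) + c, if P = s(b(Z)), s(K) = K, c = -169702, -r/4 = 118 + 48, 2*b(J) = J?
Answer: -476929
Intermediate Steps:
b(J) = J/2
r = -664 (r = -4*(118 + 48) = -4*166 = -664)
P = 2 (P = (½)*4 = 2)
F = -1590 (F = (-131 - 664)*2 = -795*2 = -1590)
(F - 305637) + c = (-1590 - 305637) - 169702 = -307227 - 169702 = -476929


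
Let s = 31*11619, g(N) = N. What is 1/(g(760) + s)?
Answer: 1/360949 ≈ 2.7705e-6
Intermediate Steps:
s = 360189
1/(g(760) + s) = 1/(760 + 360189) = 1/360949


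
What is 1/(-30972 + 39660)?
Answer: 1/8688 ≈ 0.00011510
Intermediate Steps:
1/(-30972 + 39660) = 1/8688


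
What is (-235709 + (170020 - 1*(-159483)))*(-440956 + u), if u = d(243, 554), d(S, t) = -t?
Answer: -41410988940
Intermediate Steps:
u = -554 (u = -1*554 = -554)
(-235709 + (170020 - 1*(-159483)))*(-440956 + u) = (-235709 + (170020 - 1*(-159483)))*(-440956 - 554) = (-235709 + (170020 + 159483))*(-441510) = (-235709 + 329503)*(-441510) = 93794*(-441510) = -41410988940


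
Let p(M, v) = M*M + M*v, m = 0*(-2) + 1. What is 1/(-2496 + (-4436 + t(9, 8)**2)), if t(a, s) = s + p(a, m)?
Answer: 1/2672 ≈ 0.00037425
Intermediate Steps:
m = 1 (m = 0 + 1 = 1)
p(M, v) = M**2 + M*v
t(a, s) = s + a*(1 + a) (t(a, s) = s + a*(a + 1) = s + a*(1 + a))
1/(-2496 + (-4436 + t(9, 8)**2)) = 1/(-2496 + (-4436 + (8 + 9*(1 + 9))**2)) = 1/(-2496 + (-4436 + (8 + 9*10)**2)) = 1/(-2496 + (-4436 + (8 + 90)**2)) = 1/(-2496 + (-4436 + 98**2)) = 1/(-2496 + (-4436 + 9604)) = 1/(-2496 + 5168) = 1/2672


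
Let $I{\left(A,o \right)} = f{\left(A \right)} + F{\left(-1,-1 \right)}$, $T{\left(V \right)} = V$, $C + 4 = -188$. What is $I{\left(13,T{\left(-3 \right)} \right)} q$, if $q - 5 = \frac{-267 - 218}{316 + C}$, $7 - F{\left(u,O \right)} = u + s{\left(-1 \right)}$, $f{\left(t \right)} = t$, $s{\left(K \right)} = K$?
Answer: $\frac{1485}{62} \approx 23.952$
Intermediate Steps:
$C = -192$ ($C = -4 - 188 = -192$)
$F{\left(u,O \right)} = 8 - u$ ($F{\left(u,O \right)} = 7 - \left(u - 1\right) = 7 - \left(-1 + u\right) = 8 - u$)
$I{\left(A,o \right)} = 9 + A$ ($I{\left(A,o \right)} = A + \left(8 - -1\right) = A + \left(8 + 1\right) = A + 9 = 9 + A$)
$q = \frac{135}{124}$ ($q = 5 + \frac{-267 - 218}{316 - 192} = 5 - \frac{485}{124} = \frac{135}{124} \approx 1.0887$)
$I{\left(13,T{\left(-3 \right)} \right)} q = \left(9 + 13\right) \frac{135}{124} = 22 \cdot \frac{135}{124} = \frac{1485}{62}$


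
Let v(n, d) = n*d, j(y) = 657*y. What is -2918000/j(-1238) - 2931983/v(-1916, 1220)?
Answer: 4602829322389/950629646160 ≈ 4.8419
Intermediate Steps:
v(n, d) = d*n
-2918000/j(-1238) - 2931983/v(-1916, 1220) = -2918000/(657*(-1238)) - 2931983/(1220*(-1916)) = -2918000/(-813366) - 2931983/(-2337520) = -2918000*(-1/813366) - 2931983*(-1/2337520) = 1459000/406683 + 2931983/2337520 = 4602829322389/950629646160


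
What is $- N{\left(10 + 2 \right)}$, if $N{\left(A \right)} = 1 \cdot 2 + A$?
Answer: $-14$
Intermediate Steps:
$N{\left(A \right)} = 2 + A$
$- N{\left(10 + 2 \right)} = - (2 + \left(10 + 2\right)) = - (2 + 12) = \left(-1\right) 14 = -14$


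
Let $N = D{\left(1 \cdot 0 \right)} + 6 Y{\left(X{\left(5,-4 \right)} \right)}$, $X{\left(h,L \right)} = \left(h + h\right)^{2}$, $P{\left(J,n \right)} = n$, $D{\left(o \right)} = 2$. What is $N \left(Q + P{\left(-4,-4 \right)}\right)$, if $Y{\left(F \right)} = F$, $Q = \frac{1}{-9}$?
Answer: $- \frac{22274}{9} \approx -2474.9$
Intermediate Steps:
$Q = - \frac{1}{9} \approx -0.11111$
$X{\left(h,L \right)} = 4 h^{2}$ ($X{\left(h,L \right)} = \left(2 h\right)^{2} = 4 h^{2}$)
$N = 602$ ($N = 2 + 6 \cdot 4 \cdot 5^{2} = 2 + 6 \cdot 4 \cdot 25 = 2 + 6 \cdot 100 = 2 + 600 = 602$)
$N \left(Q + P{\left(-4,-4 \right)}\right) = 602 \left(- \frac{1}{9} - 4\right) = 602 \left(- \frac{37}{9}\right) = - \frac{22274}{9}$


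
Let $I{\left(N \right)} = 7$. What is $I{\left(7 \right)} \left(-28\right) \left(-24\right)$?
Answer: $4704$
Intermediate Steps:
$I{\left(7 \right)} \left(-28\right) \left(-24\right) = 7 \left(-28\right) \left(-24\right) = \left(-196\right) \left(-24\right) = 4704$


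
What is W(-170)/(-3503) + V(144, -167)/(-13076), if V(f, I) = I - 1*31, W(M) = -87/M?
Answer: 14596671/973361095 ≈ 0.014996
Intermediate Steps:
V(f, I) = -31 + I (V(f, I) = I - 31 = -31 + I)
W(-170)/(-3503) + V(144, -167)/(-13076) = -87/(-170)/(-3503) + (-31 - 167)/(-13076) = -87*(-1/170)*(-1/3503) - 198*(-1/13076) = (87/170)*(-1/3503) + 99/6538 = -87/595510 + 99/6538 = 14596671/973361095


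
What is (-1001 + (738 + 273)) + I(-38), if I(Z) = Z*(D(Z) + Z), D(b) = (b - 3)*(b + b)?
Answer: -116954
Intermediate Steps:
D(b) = 2*b*(-3 + b) (D(b) = (-3 + b)*(2*b) = 2*b*(-3 + b))
I(Z) = Z*(Z + 2*Z*(-3 + Z)) (I(Z) = Z*(2*Z*(-3 + Z) + Z) = Z*(Z + 2*Z*(-3 + Z)))
(-1001 + (738 + 273)) + I(-38) = (-1001 + (738 + 273)) + (-38)²*(-5 + 2*(-38)) = (-1001 + 1011) + 1444*(-5 - 76) = 10 + 1444*(-81) = 10 - 116964 = -116954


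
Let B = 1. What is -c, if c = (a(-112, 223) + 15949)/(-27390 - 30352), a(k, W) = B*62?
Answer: 16011/57742 ≈ 0.27729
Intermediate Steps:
a(k, W) = 62 (a(k, W) = 1*62 = 62)
c = -16011/57742 (c = (62 + 15949)/(-27390 - 30352) = 16011/(-57742) = 16011*(-1/57742) = -16011/57742 ≈ -0.27729)
-c = -1*(-16011/57742) = 16011/57742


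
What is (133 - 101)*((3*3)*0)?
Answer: 0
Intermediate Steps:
(133 - 101)*((3*3)*0) = 32*(9*0) = 32*0 = 0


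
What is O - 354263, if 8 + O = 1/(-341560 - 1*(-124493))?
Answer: -76900543158/217067 ≈ -3.5427e+5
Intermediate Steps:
O = -1736537/217067 (O = -8 + 1/(-341560 - 1*(-124493)) = -8 + 1/(-341560 + 124493) = -8 + 1/(-217067) = -8 - 1/217067 = -1736537/217067 ≈ -8.0000)
O - 354263 = -1736537/217067 - 354263 = -76900543158/217067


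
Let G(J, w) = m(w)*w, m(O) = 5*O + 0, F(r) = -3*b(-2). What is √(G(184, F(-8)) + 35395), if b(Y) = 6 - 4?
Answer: 5*√1423 ≈ 188.61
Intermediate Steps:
b(Y) = 2
F(r) = -6 (F(r) = -3*2 = -6)
m(O) = 5*O
G(J, w) = 5*w² (G(J, w) = (5*w)*w = 5*w²)
√(G(184, F(-8)) + 35395) = √(5*(-6)² + 35395) = √(5*36 + 35395) = √(180 + 35395) = √35575 = 5*√1423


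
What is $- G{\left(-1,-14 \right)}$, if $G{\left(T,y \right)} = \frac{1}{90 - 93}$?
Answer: $\frac{1}{3} \approx 0.33333$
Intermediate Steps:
$G{\left(T,y \right)} = - \frac{1}{3}$ ($G{\left(T,y \right)} = \frac{1}{-3} = - \frac{1}{3}$)
$- G{\left(-1,-14 \right)} = \left(-1\right) \left(- \frac{1}{3}\right) = \frac{1}{3}$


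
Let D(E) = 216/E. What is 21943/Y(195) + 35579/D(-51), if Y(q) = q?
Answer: -38788163/4680 ≈ -8288.1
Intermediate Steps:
21943/Y(195) + 35579/D(-51) = 21943/195 + 35579/((216/(-51))) = 21943*(1/195) + 35579/((216*(-1/51))) = 21943/195 + 35579/(-72/17) = 21943/195 + 35579*(-17/72) = 21943/195 - 604843/72 = -38788163/4680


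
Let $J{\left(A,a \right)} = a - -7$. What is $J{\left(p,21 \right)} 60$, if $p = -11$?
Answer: $1680$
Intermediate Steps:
$J{\left(A,a \right)} = 7 + a$ ($J{\left(A,a \right)} = a + 7 = 7 + a$)
$J{\left(p,21 \right)} 60 = \left(7 + 21\right) 60 = 28 \cdot 60 = 1680$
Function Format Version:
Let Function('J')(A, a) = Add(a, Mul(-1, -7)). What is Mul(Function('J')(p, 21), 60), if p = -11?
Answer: 1680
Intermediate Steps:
Function('J')(A, a) = Add(7, a) (Function('J')(A, a) = Add(a, 7) = Add(7, a))
Mul(Function('J')(p, 21), 60) = Mul(Add(7, 21), 60) = Mul(28, 60) = 1680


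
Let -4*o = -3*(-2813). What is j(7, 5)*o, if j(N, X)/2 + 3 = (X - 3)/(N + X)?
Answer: 47821/4 ≈ 11955.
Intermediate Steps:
o = -8439/4 (o = -(-3)*(-2813)/4 = -¼*8439 = -8439/4 ≈ -2109.8)
j(N, X) = -6 + 2*(-3 + X)/(N + X) (j(N, X) = -6 + 2*((X - 3)/(N + X)) = -6 + 2*((-3 + X)/(N + X)) = -6 + 2*(-3 + X)/(N + X))
j(7, 5)*o = (2*(-3 - 3*7 - 2*5)/(7 + 5))*(-8439/4) = (2*(-3 - 21 - 10)/12)*(-8439/4) = (2*(1/12)*(-34))*(-8439/4) = -17/3*(-8439/4) = 47821/4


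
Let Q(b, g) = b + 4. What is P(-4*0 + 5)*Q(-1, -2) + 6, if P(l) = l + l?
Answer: 36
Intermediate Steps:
Q(b, g) = 4 + b
P(l) = 2*l
P(-4*0 + 5)*Q(-1, -2) + 6 = (2*(-4*0 + 5))*(4 - 1) + 6 = (2*(0 + 5))*3 + 6 = (2*5)*3 + 6 = 10*3 + 6 = 30 + 6 = 36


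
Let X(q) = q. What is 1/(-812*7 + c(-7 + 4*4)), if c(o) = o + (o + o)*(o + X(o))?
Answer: -1/5351 ≈ -0.00018688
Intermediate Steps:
c(o) = o + 4*o² (c(o) = o + (o + o)*(o + o) = o + (2*o)*(2*o) = o + 4*o²)
1/(-812*7 + c(-7 + 4*4)) = 1/(-812*7 + (-7 + 4*4)*(1 + 4*(-7 + 4*4))) = 1/(-5684 + (-7 + 16)*(1 + 4*(-7 + 16))) = 1/(-5684 + 9*(1 + 4*9)) = 1/(-5684 + 9*(1 + 36)) = 1/(-5684 + 9*37) = 1/(-5684 + 333) = 1/(-5351) = -1/5351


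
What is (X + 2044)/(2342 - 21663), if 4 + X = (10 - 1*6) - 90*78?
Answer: 4976/19321 ≈ 0.25754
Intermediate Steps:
X = -7020 (X = -4 + ((10 - 1*6) - 90*78) = -4 + ((10 - 6) - 7020) = -4 + (4 - 7020) = -4 - 7016 = -7020)
(X + 2044)/(2342 - 21663) = (-7020 + 2044)/(2342 - 21663) = -4976/(-19321) = -4976*(-1/19321) = 4976/19321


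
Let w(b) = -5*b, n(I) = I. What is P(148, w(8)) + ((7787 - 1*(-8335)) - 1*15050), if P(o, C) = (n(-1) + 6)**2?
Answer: 1097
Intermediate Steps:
P(o, C) = 25 (P(o, C) = (-1 + 6)**2 = 5**2 = 25)
P(148, w(8)) + ((7787 - 1*(-8335)) - 1*15050) = 25 + ((7787 - 1*(-8335)) - 1*15050) = 25 + ((7787 + 8335) - 15050) = 25 + (16122 - 15050) = 25 + 1072 = 1097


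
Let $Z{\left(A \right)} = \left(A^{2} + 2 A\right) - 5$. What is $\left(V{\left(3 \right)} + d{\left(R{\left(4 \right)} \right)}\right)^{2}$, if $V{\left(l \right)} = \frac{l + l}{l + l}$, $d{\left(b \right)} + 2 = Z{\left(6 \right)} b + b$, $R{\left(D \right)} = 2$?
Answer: $7569$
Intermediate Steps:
$Z{\left(A \right)} = -5 + A^{2} + 2 A$
$d{\left(b \right)} = -2 + 44 b$ ($d{\left(b \right)} = -2 + \left(\left(-5 + 6^{2} + 2 \cdot 6\right) b + b\right) = -2 + \left(\left(-5 + 36 + 12\right) b + b\right) = -2 + \left(43 b + b\right) = -2 + 44 b$)
$V{\left(l \right)} = 1$ ($V{\left(l \right)} = \frac{2 l}{2 l} = 2 l \frac{1}{2 l} = 1$)
$\left(V{\left(3 \right)} + d{\left(R{\left(4 \right)} \right)}\right)^{2} = \left(1 + \left(-2 + 44 \cdot 2\right)\right)^{2} = \left(1 + \left(-2 + 88\right)\right)^{2} = \left(1 + 86\right)^{2} = 87^{2} = 7569$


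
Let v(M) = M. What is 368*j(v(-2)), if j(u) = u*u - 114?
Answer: -40480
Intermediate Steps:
j(u) = -114 + u**2 (j(u) = u**2 - 114 = -114 + u**2)
368*j(v(-2)) = 368*(-114 + (-2)**2) = 368*(-114 + 4) = 368*(-110) = -40480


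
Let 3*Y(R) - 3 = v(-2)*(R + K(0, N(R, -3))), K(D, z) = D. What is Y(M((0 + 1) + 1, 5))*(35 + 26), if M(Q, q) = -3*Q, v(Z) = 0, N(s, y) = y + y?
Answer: 61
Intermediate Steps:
N(s, y) = 2*y
Y(R) = 1 (Y(R) = 1 + (0*(R + 0))/3 = 1 + (0*R)/3 = 1 + (⅓)*0 = 1 + 0 = 1)
Y(M((0 + 1) + 1, 5))*(35 + 26) = 1*(35 + 26) = 1*61 = 61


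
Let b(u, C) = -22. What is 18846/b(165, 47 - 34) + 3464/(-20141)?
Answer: -17256977/20141 ≈ -856.81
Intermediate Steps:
18846/b(165, 47 - 34) + 3464/(-20141) = 18846/(-22) + 3464/(-20141) = 18846*(-1/22) + 3464*(-1/20141) = -9423/11 - 3464/20141 = -17256977/20141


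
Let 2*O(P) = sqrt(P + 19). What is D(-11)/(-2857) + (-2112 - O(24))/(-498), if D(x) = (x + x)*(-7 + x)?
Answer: 972796/237131 + sqrt(43)/996 ≈ 4.1089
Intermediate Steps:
O(P) = sqrt(19 + P)/2 (O(P) = sqrt(P + 19)/2 = sqrt(19 + P)/2)
D(x) = 2*x*(-7 + x) (D(x) = (2*x)*(-7 + x) = 2*x*(-7 + x))
D(-11)/(-2857) + (-2112 - O(24))/(-498) = (2*(-11)*(-7 - 11))/(-2857) + (-2112 - sqrt(19 + 24)/2)/(-498) = (2*(-11)*(-18))*(-1/2857) + (-2112 - sqrt(43)/2)*(-1/498) = 396*(-1/2857) + (-2112 - sqrt(43)/2)*(-1/498) = -396/2857 + (352/83 + sqrt(43)/996) = 972796/237131 + sqrt(43)/996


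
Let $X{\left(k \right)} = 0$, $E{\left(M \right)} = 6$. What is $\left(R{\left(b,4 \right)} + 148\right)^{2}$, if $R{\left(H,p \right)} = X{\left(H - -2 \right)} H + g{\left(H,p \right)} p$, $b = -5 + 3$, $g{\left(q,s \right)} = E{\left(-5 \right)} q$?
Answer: $10000$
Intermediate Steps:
$g{\left(q,s \right)} = 6 q$
$b = -2$
$R{\left(H,p \right)} = 6 H p$ ($R{\left(H,p \right)} = 0 H + 6 H p = 0 + 6 H p = 6 H p$)
$\left(R{\left(b,4 \right)} + 148\right)^{2} = \left(6 \left(-2\right) 4 + 148\right)^{2} = \left(-48 + 148\right)^{2} = 100^{2} = 10000$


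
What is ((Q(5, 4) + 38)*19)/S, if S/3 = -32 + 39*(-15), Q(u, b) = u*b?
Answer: -1102/1851 ≈ -0.59535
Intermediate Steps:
Q(u, b) = b*u
S = -1851 (S = 3*(-32 + 39*(-15)) = 3*(-32 - 585) = 3*(-617) = -1851)
((Q(5, 4) + 38)*19)/S = ((4*5 + 38)*19)/(-1851) = ((20 + 38)*19)*(-1/1851) = (58*19)*(-1/1851) = 1102*(-1/1851) = -1102/1851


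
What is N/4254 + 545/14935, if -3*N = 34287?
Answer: -33674737/12706698 ≈ -2.6502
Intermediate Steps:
N = -11429 (N = -⅓*34287 = -11429)
N/4254 + 545/14935 = -11429/4254 + 545/14935 = -11429*1/4254 + 545*(1/14935) = -11429/4254 + 109/2987 = -33674737/12706698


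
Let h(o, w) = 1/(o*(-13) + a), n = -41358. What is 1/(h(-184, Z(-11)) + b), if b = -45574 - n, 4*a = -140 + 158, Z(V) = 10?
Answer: -4793/20207286 ≈ -0.00023719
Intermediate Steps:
a = 9/2 (a = (-140 + 158)/4 = (¼)*18 = 9/2 ≈ 4.5000)
h(o, w) = 1/(9/2 - 13*o) (h(o, w) = 1/(o*(-13) + 9/2) = 1/(-13*o + 9/2) = 1/(9/2 - 13*o))
b = -4216 (b = -45574 - 1*(-41358) = -45574 + 41358 = -4216)
1/(h(-184, Z(-11)) + b) = 1/(-2/(-9 + 26*(-184)) - 4216) = 1/(-2/(-9 - 4784) - 4216) = 1/(-2/(-4793) - 4216) = 1/(-2*(-1/4793) - 4216) = 1/(2/4793 - 4216) = 1/(-20207286/4793) = -4793/20207286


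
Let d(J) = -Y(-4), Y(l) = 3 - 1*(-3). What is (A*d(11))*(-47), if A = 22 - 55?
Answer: -9306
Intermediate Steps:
Y(l) = 6 (Y(l) = 3 + 3 = 6)
A = -33
d(J) = -6 (d(J) = -1*6 = -6)
(A*d(11))*(-47) = -33*(-6)*(-47) = 198*(-47) = -9306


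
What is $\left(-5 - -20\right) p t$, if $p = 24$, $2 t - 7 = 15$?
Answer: $3960$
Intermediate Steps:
$t = 11$ ($t = \frac{7}{2} + \frac{1}{2} \cdot 15 = \frac{7}{2} + \frac{15}{2} = 11$)
$\left(-5 - -20\right) p t = \left(-5 - -20\right) 24 \cdot 11 = \left(-5 + 20\right) 24 \cdot 11 = 15 \cdot 24 \cdot 11 = 360 \cdot 11 = 3960$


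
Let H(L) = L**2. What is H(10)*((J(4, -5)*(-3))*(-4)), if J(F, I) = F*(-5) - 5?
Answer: -30000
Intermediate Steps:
J(F, I) = -5 - 5*F (J(F, I) = -5*F - 5 = -5 - 5*F)
H(10)*((J(4, -5)*(-3))*(-4)) = 10**2*(((-5 - 5*4)*(-3))*(-4)) = 100*(((-5 - 20)*(-3))*(-4)) = 100*(-25*(-3)*(-4)) = 100*(75*(-4)) = 100*(-300) = -30000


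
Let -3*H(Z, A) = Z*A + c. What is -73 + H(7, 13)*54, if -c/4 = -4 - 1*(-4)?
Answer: -1711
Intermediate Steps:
c = 0 (c = -4*(-4 - 1*(-4)) = -4*(-4 + 4) = -4*0 = 0)
H(Z, A) = -A*Z/3 (H(Z, A) = -(Z*A + 0)/3 = -(A*Z + 0)/3 = -A*Z/3)
-73 + H(7, 13)*54 = -73 - ⅓*13*7*54 = -73 - 91/3*54 = -73 - 1638 = -1711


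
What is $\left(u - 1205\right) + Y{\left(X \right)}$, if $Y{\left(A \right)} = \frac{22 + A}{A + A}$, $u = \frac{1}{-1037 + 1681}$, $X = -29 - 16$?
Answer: $- \frac{34913449}{28980} \approx -1204.7$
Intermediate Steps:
$X = -45$
$u = \frac{1}{644} \approx 0.0015528$
$Y{\left(A \right)} = \frac{22 + A}{2 A}$
$\left(u - 1205\right) + Y{\left(X \right)} = \left(\frac{1}{644} - 1205\right) + \frac{22 - 45}{2 \left(-45\right)} = - \frac{776019}{644} + \frac{1}{2} \left(- \frac{1}{45}\right) \left(-23\right) = - \frac{776019}{644} + \frac{23}{90} = - \frac{34913449}{28980}$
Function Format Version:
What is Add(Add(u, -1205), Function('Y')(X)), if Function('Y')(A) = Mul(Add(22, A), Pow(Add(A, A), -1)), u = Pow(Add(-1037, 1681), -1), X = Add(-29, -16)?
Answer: Rational(-34913449, 28980) ≈ -1204.7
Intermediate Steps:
X = -45
u = Rational(1, 644) (u = Pow(644, -1) = Rational(1, 644) ≈ 0.0015528)
Function('Y')(A) = Mul(Rational(1, 2), Pow(A, -1), Add(22, A)) (Function('Y')(A) = Mul(Add(22, A), Pow(Mul(2, A), -1)) = Mul(Add(22, A), Mul(Rational(1, 2), Pow(A, -1))) = Mul(Rational(1, 2), Pow(A, -1), Add(22, A)))
Add(Add(u, -1205), Function('Y')(X)) = Add(Add(Rational(1, 644), -1205), Mul(Rational(1, 2), Pow(-45, -1), Add(22, -45))) = Add(Rational(-776019, 644), Mul(Rational(1, 2), Rational(-1, 45), -23)) = Add(Rational(-776019, 644), Rational(23, 90)) = Rational(-34913449, 28980)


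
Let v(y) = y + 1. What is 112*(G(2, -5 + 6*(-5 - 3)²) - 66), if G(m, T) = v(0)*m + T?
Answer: 35280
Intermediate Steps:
v(y) = 1 + y
G(m, T) = T + m (G(m, T) = (1 + 0)*m + T = 1*m + T = m + T = T + m)
112*(G(2, -5 + 6*(-5 - 3)²) - 66) = 112*(((-5 + 6*(-5 - 3)²) + 2) - 66) = 112*(((-5 + 6*(-8)²) + 2) - 66) = 112*(((-5 + 6*64) + 2) - 66) = 112*(((-5 + 384) + 2) - 66) = 112*((379 + 2) - 66) = 112*(381 - 66) = 112*315 = 35280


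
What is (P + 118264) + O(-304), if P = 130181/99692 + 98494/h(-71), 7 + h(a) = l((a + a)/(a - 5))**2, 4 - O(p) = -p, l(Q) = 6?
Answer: 350864784649/2891068 ≈ 1.2136e+5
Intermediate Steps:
O(p) = 4 + p (O(p) = 4 - (-1)*p = 4 + p)
h(a) = 29 (h(a) = -7 + 6**2 = -7 + 36 = 29)
P = 9822839097/2891068 (P = 130181/99692 + 98494/29 = 9822839097/2891068 ≈ 3397.7)
(P + 118264) + O(-304) = (9822839097/2891068 + 118264) + (4 - 304) = 351732105049/2891068 - 300 = 350864784649/2891068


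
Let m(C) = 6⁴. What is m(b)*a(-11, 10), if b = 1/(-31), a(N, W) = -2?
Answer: -2592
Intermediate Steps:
b = -1/31 ≈ -0.032258
m(C) = 1296
m(b)*a(-11, 10) = 1296*(-2) = -2592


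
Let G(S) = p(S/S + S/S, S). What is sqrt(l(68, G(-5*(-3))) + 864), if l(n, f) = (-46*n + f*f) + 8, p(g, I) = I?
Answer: I*sqrt(2031) ≈ 45.067*I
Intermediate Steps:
G(S) = S
l(n, f) = 8 + f**2 - 46*n (l(n, f) = (-46*n + f**2) + 8 = (f**2 - 46*n) + 8 = 8 + f**2 - 46*n)
sqrt(l(68, G(-5*(-3))) + 864) = sqrt((8 + (-5*(-3))**2 - 46*68) + 864) = sqrt((8 + 15**2 - 3128) + 864) = sqrt((8 + 225 - 3128) + 864) = sqrt(-2895 + 864) = sqrt(-2031) = I*sqrt(2031)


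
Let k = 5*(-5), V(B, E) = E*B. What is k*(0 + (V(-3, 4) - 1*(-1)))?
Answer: 275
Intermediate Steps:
V(B, E) = B*E
k = -25
k*(0 + (V(-3, 4) - 1*(-1))) = -25*(0 + (-3*4 - 1*(-1))) = -25*(0 + (-12 + 1)) = -25*(0 - 11) = -25*(-11) = 275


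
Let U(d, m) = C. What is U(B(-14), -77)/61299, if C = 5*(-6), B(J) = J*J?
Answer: -10/20433 ≈ -0.00048940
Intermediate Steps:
B(J) = J**2
C = -30
U(d, m) = -30
U(B(-14), -77)/61299 = -30/61299 = -30*1/61299 = -10/20433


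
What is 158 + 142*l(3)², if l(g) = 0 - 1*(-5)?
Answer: 3708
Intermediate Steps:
l(g) = 5 (l(g) = 0 + 5 = 5)
158 + 142*l(3)² = 158 + 142*5² = 158 + 142*25 = 158 + 3550 = 3708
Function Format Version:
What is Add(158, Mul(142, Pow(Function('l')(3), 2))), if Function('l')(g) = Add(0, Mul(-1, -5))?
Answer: 3708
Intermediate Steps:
Function('l')(g) = 5 (Function('l')(g) = Add(0, 5) = 5)
Add(158, Mul(142, Pow(Function('l')(3), 2))) = Add(158, Mul(142, Pow(5, 2))) = Add(158, Mul(142, 25)) = Add(158, 3550) = 3708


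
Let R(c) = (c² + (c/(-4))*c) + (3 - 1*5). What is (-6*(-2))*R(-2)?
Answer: 12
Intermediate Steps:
R(c) = -2 + 3*c²/4 (R(c) = (c² + (c*(-¼))*c) + (3 - 5) = (c² + (-c/4)*c) - 2 = (c² - c²/4) - 2 = 3*c²/4 - 2 = -2 + 3*c²/4)
(-6*(-2))*R(-2) = (-6*(-2))*(-2 + (¾)*(-2)²) = 12*(-2 + (¾)*4) = 12*(-2 + 3) = 12*1 = 12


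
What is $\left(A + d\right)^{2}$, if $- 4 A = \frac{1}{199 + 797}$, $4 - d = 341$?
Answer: $\frac{1802598926881}{15872256} \approx 1.1357 \cdot 10^{5}$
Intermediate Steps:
$d = -337$ ($d = 4 - 341 = -337$)
$A = - \frac{1}{3984}$ ($A = - \frac{1}{4 \left(199 + 797\right)} = - \frac{1}{4 \cdot 996} = \left(- \frac{1}{4}\right) \frac{1}{996} = - \frac{1}{3984} \approx -0.000251$)
$\left(A + d\right)^{2} = \left(- \frac{1}{3984} - 337\right)^{2} = \left(- \frac{1342609}{3984}\right)^{2} = \frac{1802598926881}{15872256}$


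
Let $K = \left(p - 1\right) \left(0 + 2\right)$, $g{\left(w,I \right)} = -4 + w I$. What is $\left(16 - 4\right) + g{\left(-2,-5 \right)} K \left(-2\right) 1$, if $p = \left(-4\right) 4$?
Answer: $420$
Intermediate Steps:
$p = -16$
$g{\left(w,I \right)} = -4 + I w$
$K = -34$ ($K = \left(-16 - 1\right) \left(0 + 2\right) = \left(-17\right) 2 = -34$)
$\left(16 - 4\right) + g{\left(-2,-5 \right)} K \left(-2\right) 1 = \left(16 - 4\right) + \left(-4 - -10\right) \left(-34\right) \left(-2\right) 1 = 12 + \left(-4 + 10\right) 68 \cdot 1 = 12 + 6 \cdot 68 = 12 + 408 = 420$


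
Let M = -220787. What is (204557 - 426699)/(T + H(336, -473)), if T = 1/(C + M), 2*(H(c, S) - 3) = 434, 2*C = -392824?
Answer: -92677420258/91783779 ≈ -1009.7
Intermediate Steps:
C = -196412 (C = (½)*(-392824) = -196412)
H(c, S) = 220 (H(c, S) = 3 + (½)*434 = 3 + 217 = 220)
T = -1/417199 (T = 1/(-196412 - 220787) = 1/(-417199) = -1/417199 ≈ -2.3969e-6)
(204557 - 426699)/(T + H(336, -473)) = (204557 - 426699)/(-1/417199 + 220) = -222142/91783779/417199 = -222142*417199/91783779 = -92677420258/91783779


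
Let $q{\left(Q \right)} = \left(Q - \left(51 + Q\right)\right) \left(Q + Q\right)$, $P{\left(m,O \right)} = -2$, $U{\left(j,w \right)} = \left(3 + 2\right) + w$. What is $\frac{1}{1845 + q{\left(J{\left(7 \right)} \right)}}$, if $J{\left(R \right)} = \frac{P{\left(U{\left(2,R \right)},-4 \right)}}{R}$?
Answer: $\frac{7}{13119} \approx 0.00053358$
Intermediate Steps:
$U{\left(j,w \right)} = 5 + w$
$J{\left(R \right)} = - \frac{2}{R}$
$q{\left(Q \right)} = - 102 Q$ ($q{\left(Q \right)} = - 51 \cdot 2 Q = - 102 Q$)
$\frac{1}{1845 + q{\left(J{\left(7 \right)} \right)}} = \frac{1}{1845 - 102 \left(- \frac{2}{7}\right)} = \frac{1}{1845 - 102 \left(\left(-2\right) \frac{1}{7}\right)} = \frac{1}{1845 - - \frac{204}{7}} = \frac{1}{1845 + \frac{204}{7}} = \frac{1}{\frac{13119}{7}} = \frac{7}{13119}$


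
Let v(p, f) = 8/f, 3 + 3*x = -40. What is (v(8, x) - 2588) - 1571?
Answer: -178861/43 ≈ -4159.6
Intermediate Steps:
x = -43/3 (x = -1 + (⅓)*(-40) = -1 - 40/3 = -43/3 ≈ -14.333)
(v(8, x) - 2588) - 1571 = (8/(-43/3) - 2588) - 1571 = (8*(-3/43) - 2588) - 1571 = (-24/43 - 2588) - 1571 = -111308/43 - 1571 = -178861/43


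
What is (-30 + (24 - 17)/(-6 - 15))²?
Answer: 8281/9 ≈ 920.11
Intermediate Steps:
(-30 + (24 - 17)/(-6 - 15))² = (-30 + 7/(-21))² = (-30 + 7*(-1/21))² = (-30 - ⅓)² = (-91/3)² = 8281/9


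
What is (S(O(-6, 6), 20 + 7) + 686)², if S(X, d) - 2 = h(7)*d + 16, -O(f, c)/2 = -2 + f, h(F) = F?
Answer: 797449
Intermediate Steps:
O(f, c) = 4 - 2*f (O(f, c) = -2*(-2 + f) = 4 - 2*f)
S(X, d) = 18 + 7*d (S(X, d) = 2 + (7*d + 16) = 2 + (16 + 7*d) = 18 + 7*d)
(S(O(-6, 6), 20 + 7) + 686)² = ((18 + 7*(20 + 7)) + 686)² = ((18 + 7*27) + 686)² = ((18 + 189) + 686)² = (207 + 686)² = 893² = 797449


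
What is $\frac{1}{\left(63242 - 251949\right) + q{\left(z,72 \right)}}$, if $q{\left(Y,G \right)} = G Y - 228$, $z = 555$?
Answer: $- \frac{1}{148975} \approx -6.7125 \cdot 10^{-6}$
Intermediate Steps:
$q{\left(Y,G \right)} = -228 + G Y$
$\frac{1}{\left(63242 - 251949\right) + q{\left(z,72 \right)}} = \frac{1}{\left(63242 - 251949\right) + \left(-228 + 72 \cdot 555\right)} = \frac{1}{-188707 + \left(-228 + 39960\right)} = \frac{1}{-188707 + 39732} = \frac{1}{-148975} = - \frac{1}{148975}$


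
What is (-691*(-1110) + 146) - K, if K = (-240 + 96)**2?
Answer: 746420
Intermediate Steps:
K = 20736 (K = (-144)**2 = 20736)
(-691*(-1110) + 146) - K = (-691*(-1110) + 146) - 1*20736 = (767010 + 146) - 20736 = 767156 - 20736 = 746420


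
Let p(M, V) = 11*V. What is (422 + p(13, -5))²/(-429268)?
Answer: -134689/429268 ≈ -0.31376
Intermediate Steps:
(422 + p(13, -5))²/(-429268) = (422 + 11*(-5))²/(-429268) = (422 - 55)²*(-1/429268) = 367²*(-1/429268) = 134689*(-1/429268) = -134689/429268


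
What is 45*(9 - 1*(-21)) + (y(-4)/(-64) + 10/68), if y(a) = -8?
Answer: 183637/136 ≈ 1350.3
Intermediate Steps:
45*(9 - 1*(-21)) + (y(-4)/(-64) + 10/68) = 45*(9 - 1*(-21)) + (-8/(-64) + 10/68) = 45*(9 + 21) + (-8*(-1/64) + 10*(1/68)) = 45*30 + (1/8 + 5/34) = 1350 + 37/136 = 183637/136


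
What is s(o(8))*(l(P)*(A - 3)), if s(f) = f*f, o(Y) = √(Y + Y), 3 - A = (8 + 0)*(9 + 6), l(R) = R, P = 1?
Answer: -1920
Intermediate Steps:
A = -117 (A = 3 - (8 + 0)*(9 + 6) = 3 - 8*15 = 3 - 1*120 = 3 - 120 = -117)
o(Y) = √2*√Y (o(Y) = √(2*Y) = √2*√Y)
s(f) = f²
s(o(8))*(l(P)*(A - 3)) = (√2*√8)²*(1*(-117 - 3)) = (√2*(2*√2))²*(1*(-120)) = 4²*(-120) = 16*(-120) = -1920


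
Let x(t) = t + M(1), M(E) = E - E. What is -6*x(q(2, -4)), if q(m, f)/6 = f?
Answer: 144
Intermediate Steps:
M(E) = 0
q(m, f) = 6*f
x(t) = t (x(t) = t + 0 = t)
-6*x(q(2, -4)) = -36*(-4) = -6*(-24) = 144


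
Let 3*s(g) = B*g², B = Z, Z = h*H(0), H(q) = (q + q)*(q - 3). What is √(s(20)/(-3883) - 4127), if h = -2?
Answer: I*√4127 ≈ 64.242*I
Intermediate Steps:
H(q) = 2*q*(-3 + q) (H(q) = (2*q)*(-3 + q) = 2*q*(-3 + q))
Z = 0 (Z = -4*0*(-3 + 0) = -4*0*(-3) = -2*0 = 0)
B = 0
s(g) = 0 (s(g) = (0*g²)/3 = (⅓)*0 = 0)
√(s(20)/(-3883) - 4127) = √(0/(-3883) - 4127) = √(0*(-1/3883) - 4127) = √(0 - 4127) = √(-4127) = I*√4127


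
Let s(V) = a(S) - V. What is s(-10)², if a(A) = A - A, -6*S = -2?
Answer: 100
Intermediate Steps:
S = ⅓ (S = -⅙*(-2) = ⅓ ≈ 0.33333)
a(A) = 0
s(V) = -V (s(V) = 0 - V = -V)
s(-10)² = (-1*(-10))² = 10² = 100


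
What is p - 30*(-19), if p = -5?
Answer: 565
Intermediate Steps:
p - 30*(-19) = -5 - 30*(-19) = -5 + 570 = 565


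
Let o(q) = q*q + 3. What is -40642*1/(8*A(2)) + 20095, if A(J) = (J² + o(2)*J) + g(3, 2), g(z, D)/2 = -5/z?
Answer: 3475757/176 ≈ 19749.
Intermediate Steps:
g(z, D) = -10/z (g(z, D) = 2*(-5/z) = -10/z)
o(q) = 3 + q² (o(q) = q² + 3 = 3 + q²)
A(J) = -10/3 + J² + 7*J (A(J) = (J² + (3 + 2²)*J) - 10/3 = (J² + (3 + 4)*J) - 10*⅓ = (J² + 7*J) - 10/3 = -10/3 + J² + 7*J)
-40642*1/(8*A(2)) + 20095 = -40642*1/(8*(-10/3 + 2² + 7*2)) + 20095 = -40642*1/(8*(-10/3 + 4 + 14)) + 20095 = -40642/((44/3)*8) + 20095 = -40642/352/3 + 20095 = -40642*3/352 + 20095 = -60963/176 + 20095 = 3475757/176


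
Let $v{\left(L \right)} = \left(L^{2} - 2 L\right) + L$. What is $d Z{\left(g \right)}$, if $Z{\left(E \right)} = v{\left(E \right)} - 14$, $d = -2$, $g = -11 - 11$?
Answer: $-984$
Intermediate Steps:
$g = -22$
$v{\left(L \right)} = L^{2} - L$
$Z{\left(E \right)} = -14 + E \left(-1 + E\right)$ ($Z{\left(E \right)} = E \left(-1 + E\right) - 14 = -14 + E \left(-1 + E\right)$)
$d Z{\left(g \right)} = - 2 \left(-14 - 22 \left(-1 - 22\right)\right) = - 2 \left(-14 - -506\right) = - 2 \left(-14 + 506\right) = \left(-2\right) 492 = -984$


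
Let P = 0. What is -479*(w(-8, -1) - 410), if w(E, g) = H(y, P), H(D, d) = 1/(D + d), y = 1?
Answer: 195911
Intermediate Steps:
w(E, g) = 1 (w(E, g) = 1/(1 + 0) = 1/1 = 1)
-479*(w(-8, -1) - 410) = -479*(1 - 410) = -479*(-409) = 195911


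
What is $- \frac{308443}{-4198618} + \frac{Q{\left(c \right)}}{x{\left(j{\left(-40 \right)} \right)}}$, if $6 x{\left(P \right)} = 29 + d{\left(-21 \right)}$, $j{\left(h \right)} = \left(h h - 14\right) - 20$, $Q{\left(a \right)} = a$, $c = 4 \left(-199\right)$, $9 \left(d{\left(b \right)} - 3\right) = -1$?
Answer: $- \frac{180384872971}{1205003366} \approx -149.7$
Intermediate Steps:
$d{\left(b \right)} = \frac{26}{9}$ ($d{\left(b \right)} = 3 + \frac{1}{9} \left(-1\right) = 3 - \frac{1}{9} = \frac{26}{9}$)
$c = -796$
$j{\left(h \right)} = -34 + h^{2}$ ($j{\left(h \right)} = \left(h^{2} - 14\right) - 20 = \left(-14 + h^{2}\right) - 20 = -34 + h^{2}$)
$x{\left(P \right)} = \frac{287}{54}$ ($x{\left(P \right)} = \frac{29 + \frac{26}{9}}{6} = \frac{1}{6} \cdot \frac{287}{9} = \frac{287}{54}$)
$- \frac{308443}{-4198618} + \frac{Q{\left(c \right)}}{x{\left(j{\left(-40 \right)} \right)}} = - \frac{308443}{-4198618} - \frac{796}{\frac{287}{54}} = \left(-308443\right) \left(- \frac{1}{4198618}\right) - \frac{42984}{287} = \frac{308443}{4198618} - \frac{42984}{287} = - \frac{180384872971}{1205003366}$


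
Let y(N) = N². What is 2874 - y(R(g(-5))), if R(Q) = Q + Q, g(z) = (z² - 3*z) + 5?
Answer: -5226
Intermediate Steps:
g(z) = 5 + z² - 3*z
R(Q) = 2*Q
2874 - y(R(g(-5))) = 2874 - (2*(5 + (-5)² - 3*(-5)))² = 2874 - (2*(5 + 25 + 15))² = 2874 - (2*45)² = 2874 - 1*90² = 2874 - 1*8100 = 2874 - 8100 = -5226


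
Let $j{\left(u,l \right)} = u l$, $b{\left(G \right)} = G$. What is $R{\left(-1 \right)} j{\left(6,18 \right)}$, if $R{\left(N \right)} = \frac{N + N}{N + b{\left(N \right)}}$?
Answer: $108$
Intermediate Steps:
$j{\left(u,l \right)} = l u$
$R{\left(N \right)} = 1$ ($R{\left(N \right)} = \frac{N + N}{N + N} = \frac{2 N}{2 N} = 2 N \frac{1}{2 N} = 1$)
$R{\left(-1 \right)} j{\left(6,18 \right)} = 1 \cdot 18 \cdot 6 = 1 \cdot 108 = 108$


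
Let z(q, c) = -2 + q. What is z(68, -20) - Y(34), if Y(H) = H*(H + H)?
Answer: -2246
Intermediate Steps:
Y(H) = 2*H**2 (Y(H) = H*(2*H) = 2*H**2)
z(68, -20) - Y(34) = (-2 + 68) - 2*34**2 = 66 - 2*1156 = 66 - 1*2312 = 66 - 2312 = -2246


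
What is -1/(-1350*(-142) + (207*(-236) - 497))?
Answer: -1/142351 ≈ -7.0249e-6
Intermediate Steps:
-1/(-1350*(-142) + (207*(-236) - 497)) = -1/(191700 + (-48852 - 497)) = -1/(191700 - 49349) = -1/142351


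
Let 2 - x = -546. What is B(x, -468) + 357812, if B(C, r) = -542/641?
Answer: 229356950/641 ≈ 3.5781e+5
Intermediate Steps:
x = 548 (x = 2 - 1*(-546) = 2 + 546 = 548)
B(C, r) = -542/641 (B(C, r) = -542*1/641 = -542/641)
B(x, -468) + 357812 = -542/641 + 357812 = 229356950/641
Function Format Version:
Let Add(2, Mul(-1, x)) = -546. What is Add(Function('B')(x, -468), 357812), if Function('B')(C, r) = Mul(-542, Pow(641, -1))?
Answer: Rational(229356950, 641) ≈ 3.5781e+5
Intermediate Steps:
x = 548 (x = Add(2, Mul(-1, -546)) = Add(2, 546) = 548)
Function('B')(C, r) = Rational(-542, 641) (Function('B')(C, r) = Mul(-542, Rational(1, 641)) = Rational(-542, 641))
Add(Function('B')(x, -468), 357812) = Add(Rational(-542, 641), 357812) = Rational(229356950, 641)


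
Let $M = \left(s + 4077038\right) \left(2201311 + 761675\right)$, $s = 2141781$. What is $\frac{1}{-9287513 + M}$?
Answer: $\frac{1}{18426264346021} \approx 5.427 \cdot 10^{-14}$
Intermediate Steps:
$M = 18426273633534$ ($M = \left(2141781 + 4077038\right) \left(2201311 + 761675\right) = 6218819 \cdot 2962986 = 18426273633534$)
$\frac{1}{-9287513 + M} = \frac{1}{-9287513 + 18426273633534} = \frac{1}{18426264346021}$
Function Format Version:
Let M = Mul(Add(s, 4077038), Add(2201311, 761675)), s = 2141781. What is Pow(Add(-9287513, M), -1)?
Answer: Rational(1, 18426264346021) ≈ 5.4270e-14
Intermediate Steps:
M = 18426273633534 (M = Mul(Add(2141781, 4077038), Add(2201311, 761675)) = Mul(6218819, 2962986) = 18426273633534)
Pow(Add(-9287513, M), -1) = Pow(Add(-9287513, 18426273633534), -1) = Pow(18426264346021, -1) = Rational(1, 18426264346021)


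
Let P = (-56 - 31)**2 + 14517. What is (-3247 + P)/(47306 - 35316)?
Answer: 18839/11990 ≈ 1.5712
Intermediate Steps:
P = 22086 (P = (-87)**2 + 14517 = 7569 + 14517 = 22086)
(-3247 + P)/(47306 - 35316) = (-3247 + 22086)/(47306 - 35316) = 18839/11990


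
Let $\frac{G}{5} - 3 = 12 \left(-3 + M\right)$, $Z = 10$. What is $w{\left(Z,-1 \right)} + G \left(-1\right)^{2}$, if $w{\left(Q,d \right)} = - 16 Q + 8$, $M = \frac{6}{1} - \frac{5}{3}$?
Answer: $-57$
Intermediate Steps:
$M = \frac{13}{3}$ ($M = 6 \cdot 1 - \frac{5}{3} = 6 - \frac{5}{3} = \frac{13}{3} \approx 4.3333$)
$w{\left(Q,d \right)} = 8 - 16 Q$
$G = 95$ ($G = 15 + 5 \cdot 12 \left(-3 + \frac{13}{3}\right) = 15 + 5 \cdot 12 \cdot \frac{4}{3} = 15 + 5 \cdot 16 = 15 + 80 = 95$)
$w{\left(Z,-1 \right)} + G \left(-1\right)^{2} = \left(8 - 160\right) + 95 \left(-1\right)^{2} = \left(8 - 160\right) + 95 \cdot 1 = -152 + 95 = -57$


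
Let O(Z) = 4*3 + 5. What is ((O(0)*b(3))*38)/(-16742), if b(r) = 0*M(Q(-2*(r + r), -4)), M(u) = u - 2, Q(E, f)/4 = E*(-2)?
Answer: 0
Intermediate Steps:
Q(E, f) = -8*E (Q(E, f) = 4*(E*(-2)) = 4*(-2*E) = -8*E)
M(u) = -2 + u
O(Z) = 17 (O(Z) = 12 + 5 = 17)
b(r) = 0 (b(r) = 0*(-2 - (-16)*(r + r)) = 0*(-2 - (-16)*2*r) = 0*(-2 - (-32)*r) = 0*(-2 + 32*r) = 0)
((O(0)*b(3))*38)/(-16742) = ((17*0)*38)/(-16742) = (0*38)*(-1/16742) = 0*(-1/16742) = 0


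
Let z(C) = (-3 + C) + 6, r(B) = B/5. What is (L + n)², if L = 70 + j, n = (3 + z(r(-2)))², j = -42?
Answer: 2202256/625 ≈ 3523.6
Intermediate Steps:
r(B) = B/5 (r(B) = B*(⅕) = B/5)
z(C) = 3 + C
n = 784/25 (n = (3 + (3 + (⅕)*(-2)))² = (3 + (3 - ⅖))² = (3 + 13/5)² = (28/5)² = 784/25 ≈ 31.360)
L = 28 (L = 70 - 42 = 28)
(L + n)² = (28 + 784/25)² = (1484/25)² = 2202256/625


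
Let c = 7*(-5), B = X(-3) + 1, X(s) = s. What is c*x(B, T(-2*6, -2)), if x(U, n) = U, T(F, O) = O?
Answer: 70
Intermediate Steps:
B = -2 (B = -3 + 1 = -2)
c = -35
c*x(B, T(-2*6, -2)) = -35*(-2) = 70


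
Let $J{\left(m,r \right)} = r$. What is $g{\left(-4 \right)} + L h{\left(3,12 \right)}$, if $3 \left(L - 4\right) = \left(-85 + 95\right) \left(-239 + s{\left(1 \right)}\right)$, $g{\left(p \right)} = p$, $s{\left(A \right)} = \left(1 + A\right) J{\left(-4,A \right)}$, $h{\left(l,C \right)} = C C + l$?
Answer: $-115546$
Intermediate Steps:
$h{\left(l,C \right)} = l + C^{2}$ ($h{\left(l,C \right)} = C^{2} + l = l + C^{2}$)
$s{\left(A \right)} = A \left(1 + A\right)$ ($s{\left(A \right)} = \left(1 + A\right) A = A \left(1 + A\right)$)
$L = -786$ ($L = 4 + \frac{\left(-85 + 95\right) \left(-239 + 1 \left(1 + 1\right)\right)}{3} = 4 + \frac{10 \left(-239 + 1 \cdot 2\right)}{3} = 4 + \frac{10 \left(-239 + 2\right)}{3} = 4 + \frac{10 \left(-237\right)}{3} = 4 + \frac{1}{3} \left(-2370\right) = 4 - 790 = -786$)
$g{\left(-4 \right)} + L h{\left(3,12 \right)} = -4 - 786 \left(3 + 12^{2}\right) = -4 - 786 \left(3 + 144\right) = -4 - 115542 = -115546$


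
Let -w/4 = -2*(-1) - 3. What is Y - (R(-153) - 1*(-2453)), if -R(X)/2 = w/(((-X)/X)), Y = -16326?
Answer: -18787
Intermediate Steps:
w = 4 (w = -4*(-2*(-1) - 3) = -4*(2 - 3) = -4*(-1) = 4)
R(X) = 8 (R(X) = -8/((-X)/X) = -8/(-1) = -8*(-1) = -2*(-4) = 8)
Y - (R(-153) - 1*(-2453)) = -16326 - (8 - 1*(-2453)) = -16326 - (8 + 2453) = -16326 - 1*2461 = -16326 - 2461 = -18787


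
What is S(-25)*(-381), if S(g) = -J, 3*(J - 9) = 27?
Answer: 6858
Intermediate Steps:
J = 18 (J = 9 + (⅓)*27 = 9 + 9 = 18)
S(g) = -18 (S(g) = -1*18 = -18)
S(-25)*(-381) = -18*(-381) = 6858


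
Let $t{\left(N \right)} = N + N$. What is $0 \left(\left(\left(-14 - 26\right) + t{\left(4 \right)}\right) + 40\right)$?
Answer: $0$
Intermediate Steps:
$t{\left(N \right)} = 2 N$
$0 \left(\left(\left(-14 - 26\right) + t{\left(4 \right)}\right) + 40\right) = 0 \left(\left(\left(-14 - 26\right) + 2 \cdot 4\right) + 40\right) = 0 \left(\left(-40 + 8\right) + 40\right) = 0 \left(-32 + 40\right) = 0 \cdot 8 = 0$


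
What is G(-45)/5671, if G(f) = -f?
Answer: 45/5671 ≈ 0.0079351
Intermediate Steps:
G(-45)/5671 = -1*(-45)/5671 = 45*(1/5671) = 45/5671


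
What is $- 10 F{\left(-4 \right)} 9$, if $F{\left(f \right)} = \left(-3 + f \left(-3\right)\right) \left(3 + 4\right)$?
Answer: $-5670$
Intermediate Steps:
$F{\left(f \right)} = -21 - 21 f$ ($F{\left(f \right)} = \left(-3 - 3 f\right) 7 = -21 - 21 f$)
$- 10 F{\left(-4 \right)} 9 = - 10 \left(-21 - -84\right) 9 = - 10 \left(-21 + 84\right) 9 = \left(-10\right) 63 \cdot 9 = \left(-630\right) 9 = -5670$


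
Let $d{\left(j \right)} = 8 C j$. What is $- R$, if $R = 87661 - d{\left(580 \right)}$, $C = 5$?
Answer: $-64461$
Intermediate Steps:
$d{\left(j \right)} = 40 j$ ($d{\left(j \right)} = 8 \cdot 5 j = 40 j$)
$R = 64461$ ($R = 87661 - 40 \cdot 580 = 87661 - 23200 = 64461$)
$- R = \left(-1\right) 64461 = -64461$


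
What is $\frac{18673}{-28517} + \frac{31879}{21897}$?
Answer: $\frac{500210762}{624436749} \approx 0.80106$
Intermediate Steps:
$\frac{18673}{-28517} + \frac{31879}{21897} = 18673 \left(- \frac{1}{28517}\right) + 31879 \cdot \frac{1}{21897} = - \frac{18673}{28517} + \frac{31879}{21897} = \frac{500210762}{624436749}$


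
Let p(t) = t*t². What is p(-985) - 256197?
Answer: -955927822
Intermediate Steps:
p(t) = t³
p(-985) - 256197 = (-985)³ - 256197 = -955671625 - 256197 = -955927822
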